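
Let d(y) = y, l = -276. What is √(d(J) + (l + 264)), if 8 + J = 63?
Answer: √43 ≈ 6.5574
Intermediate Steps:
J = 55 (J = -8 + 63 = 55)
√(d(J) + (l + 264)) = √(55 + (-276 + 264)) = √(55 - 12) = √43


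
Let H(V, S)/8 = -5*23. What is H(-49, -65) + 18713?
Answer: 17793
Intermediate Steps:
H(V, S) = -920 (H(V, S) = 8*(-5*23) = 8*(-115) = -920)
H(-49, -65) + 18713 = -920 + 18713 = 17793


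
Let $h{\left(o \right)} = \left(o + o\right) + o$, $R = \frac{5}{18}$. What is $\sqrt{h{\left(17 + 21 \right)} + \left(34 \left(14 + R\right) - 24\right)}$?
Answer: $\frac{\sqrt{5179}}{3} \approx 23.988$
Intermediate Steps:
$R = \frac{5}{18}$ ($R = 5 \cdot \frac{1}{18} = \frac{5}{18} \approx 0.27778$)
$h{\left(o \right)} = 3 o$ ($h{\left(o \right)} = 2 o + o = 3 o$)
$\sqrt{h{\left(17 + 21 \right)} + \left(34 \left(14 + R\right) - 24\right)} = \sqrt{3 \left(17 + 21\right) - \left(24 - 34 \left(14 + \frac{5}{18}\right)\right)} = \sqrt{3 \cdot 38 + \left(34 \cdot \frac{257}{18} - 24\right)} = \sqrt{114 + \left(\frac{4369}{9} - 24\right)} = \sqrt{114 + \frac{4153}{9}} = \sqrt{\frac{5179}{9}} = \frac{\sqrt{5179}}{3}$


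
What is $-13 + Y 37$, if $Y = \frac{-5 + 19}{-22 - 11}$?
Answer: $- \frac{947}{33} \approx -28.697$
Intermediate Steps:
$Y = - \frac{14}{33}$ ($Y = \frac{14}{-33} = 14 \left(- \frac{1}{33}\right) = - \frac{14}{33} \approx -0.42424$)
$-13 + Y 37 = -13 - \frac{518}{33} = - \frac{947}{33}$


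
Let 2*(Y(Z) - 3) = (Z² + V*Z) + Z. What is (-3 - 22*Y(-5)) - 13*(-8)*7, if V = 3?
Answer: 604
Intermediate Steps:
Y(Z) = 3 + Z²/2 + 2*Z (Y(Z) = 3 + ((Z² + 3*Z) + Z)/2 = 3 + (Z² + 4*Z)/2 = 3 + (Z²/2 + 2*Z) = 3 + Z²/2 + 2*Z)
(-3 - 22*Y(-5)) - 13*(-8)*7 = (-3 - 22*(3 + (½)*(-5)² + 2*(-5))) - 13*(-8)*7 = (-3 - 22*(3 + (½)*25 - 10)) - (-104)*7 = (-3 - 22*(3 + 25/2 - 10)) - 1*(-728) = (-3 - 22*11/2) + 728 = (-3 - 121) + 728 = -124 + 728 = 604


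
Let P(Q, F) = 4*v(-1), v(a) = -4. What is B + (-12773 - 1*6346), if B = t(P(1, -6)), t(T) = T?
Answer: -19135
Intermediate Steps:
P(Q, F) = -16 (P(Q, F) = 4*(-4) = -16)
B = -16
B + (-12773 - 1*6346) = -16 + (-12773 - 1*6346) = -16 + (-12773 - 6346) = -16 - 19119 = -19135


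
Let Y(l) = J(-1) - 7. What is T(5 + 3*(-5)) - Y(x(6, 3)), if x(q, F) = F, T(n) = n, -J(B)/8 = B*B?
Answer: 5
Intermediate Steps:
J(B) = -8*B² (J(B) = -8*B*B = -8*B²)
Y(l) = -15 (Y(l) = -8*(-1)² - 7 = -8*1 - 7 = -8 - 7 = -15)
T(5 + 3*(-5)) - Y(x(6, 3)) = (5 + 3*(-5)) - 1*(-15) = (5 - 15) + 15 = -10 + 15 = 5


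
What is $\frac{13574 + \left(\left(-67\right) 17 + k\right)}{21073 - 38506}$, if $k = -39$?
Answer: $- \frac{4132}{5811} \approx -0.71107$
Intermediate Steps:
$\frac{13574 + \left(\left(-67\right) 17 + k\right)}{21073 - 38506} = \frac{13574 - 1178}{21073 - 38506} = \frac{13574 - 1178}{-17433} = \left(13574 - 1178\right) \left(- \frac{1}{17433}\right) = 12396 \left(- \frac{1}{17433}\right) = - \frac{4132}{5811}$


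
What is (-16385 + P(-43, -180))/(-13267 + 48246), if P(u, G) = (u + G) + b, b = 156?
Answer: -16452/34979 ≈ -0.47034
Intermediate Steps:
P(u, G) = 156 + G + u (P(u, G) = (u + G) + 156 = (G + u) + 156 = 156 + G + u)
(-16385 + P(-43, -180))/(-13267 + 48246) = (-16385 + (156 - 180 - 43))/(-13267 + 48246) = (-16385 - 67)/34979 = -16452*1/34979 = -16452/34979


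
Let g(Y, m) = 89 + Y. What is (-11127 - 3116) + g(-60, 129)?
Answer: -14214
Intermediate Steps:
(-11127 - 3116) + g(-60, 129) = (-11127 - 3116) + (89 - 60) = -14243 + 29 = -14214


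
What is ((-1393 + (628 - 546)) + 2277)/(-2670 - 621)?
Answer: -322/1097 ≈ -0.29353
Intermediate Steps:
((-1393 + (628 - 546)) + 2277)/(-2670 - 621) = ((-1393 + 82) + 2277)/(-3291) = (-1311 + 2277)*(-1/3291) = 966*(-1/3291) = -322/1097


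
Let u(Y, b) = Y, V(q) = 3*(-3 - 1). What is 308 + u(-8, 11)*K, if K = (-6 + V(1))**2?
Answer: -2284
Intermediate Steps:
V(q) = -12 (V(q) = 3*(-4) = -12)
K = 324 (K = (-6 - 12)**2 = (-18)**2 = 324)
308 + u(-8, 11)*K = 308 - 8*324 = 308 - 2592 = -2284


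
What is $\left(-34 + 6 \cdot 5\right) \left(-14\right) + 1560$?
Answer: $1616$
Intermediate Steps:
$\left(-34 + 6 \cdot 5\right) \left(-14\right) + 1560 = \left(-34 + 30\right) \left(-14\right) + 1560 = \left(-4\right) \left(-14\right) + 1560 = 56 + 1560 = 1616$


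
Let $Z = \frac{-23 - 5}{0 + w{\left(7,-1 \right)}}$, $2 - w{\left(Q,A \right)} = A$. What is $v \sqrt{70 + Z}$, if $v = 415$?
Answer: $\frac{415 \sqrt{546}}{3} \approx 3232.4$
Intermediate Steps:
$w{\left(Q,A \right)} = 2 - A$
$Z = - \frac{28}{3}$ ($Z = \frac{-23 - 5}{0 + \left(2 - -1\right)} = - \frac{28}{0 + \left(2 + 1\right)} = - \frac{28}{0 + 3} = - \frac{28}{3} \approx -9.3333$)
$v \sqrt{70 + Z} = 415 \sqrt{70 - \frac{28}{3}} = 415 \sqrt{\frac{182}{3}} = 415 \frac{\sqrt{546}}{3} = \frac{415 \sqrt{546}}{3}$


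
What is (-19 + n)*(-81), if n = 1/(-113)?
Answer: 173988/113 ≈ 1539.7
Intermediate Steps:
n = -1/113 ≈ -0.0088496
(-19 + n)*(-81) = (-19 - 1/113)*(-81) = -2148/113*(-81) = 173988/113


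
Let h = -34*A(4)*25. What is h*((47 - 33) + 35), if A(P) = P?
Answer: -166600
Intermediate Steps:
h = -3400 (h = -34*4*25 = -136*25 = -3400)
h*((47 - 33) + 35) = -3400*((47 - 33) + 35) = -3400*(14 + 35) = -3400*49 = -166600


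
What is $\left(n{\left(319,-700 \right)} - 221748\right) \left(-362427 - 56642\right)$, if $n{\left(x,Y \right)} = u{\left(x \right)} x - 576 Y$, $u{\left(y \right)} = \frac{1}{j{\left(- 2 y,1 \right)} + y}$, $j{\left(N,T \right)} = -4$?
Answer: $- \frac{3421859966033}{45} \approx -7.6041 \cdot 10^{10}$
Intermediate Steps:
$u{\left(y \right)} = \frac{1}{-4 + y}$
$n{\left(x,Y \right)} = - 576 Y + \frac{x}{-4 + x}$ ($n{\left(x,Y \right)} = \frac{x}{-4 + x} - 576 Y = - 576 Y + \frac{x}{-4 + x}$)
$\left(n{\left(319,-700 \right)} - 221748\right) \left(-362427 - 56642\right) = \left(\frac{319 - - 403200 \left(-4 + 319\right)}{-4 + 319} - 221748\right) \left(-362427 - 56642\right) = \left(\frac{319 - \left(-403200\right) 315}{315} - 221748\right) \left(-419069\right) = \left(\frac{319 + 127008000}{315} - 221748\right) \left(-419069\right) = \left(\frac{1}{315} \cdot 127008319 - 221748\right) \left(-419069\right) = \left(\frac{127008319}{315} - 221748\right) \left(-419069\right) = \frac{57157699}{315} \left(-419069\right) = - \frac{3421859966033}{45}$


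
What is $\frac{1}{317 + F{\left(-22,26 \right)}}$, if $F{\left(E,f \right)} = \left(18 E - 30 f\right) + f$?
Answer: $- \frac{1}{833} \approx -0.0012005$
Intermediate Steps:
$F{\left(E,f \right)} = - 29 f + 18 E$ ($F{\left(E,f \right)} = \left(- 30 f + 18 E\right) + f = - 29 f + 18 E$)
$\frac{1}{317 + F{\left(-22,26 \right)}} = \frac{1}{317 + \left(\left(-29\right) 26 + 18 \left(-22\right)\right)} = \frac{1}{317 - 1150} = \frac{1}{-833} = - \frac{1}{833}$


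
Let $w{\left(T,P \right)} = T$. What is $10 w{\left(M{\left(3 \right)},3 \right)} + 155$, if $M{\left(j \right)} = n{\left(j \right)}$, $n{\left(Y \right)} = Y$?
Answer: $185$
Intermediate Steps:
$M{\left(j \right)} = j$
$10 w{\left(M{\left(3 \right)},3 \right)} + 155 = 10 \cdot 3 + 155 = 30 + 155 = 185$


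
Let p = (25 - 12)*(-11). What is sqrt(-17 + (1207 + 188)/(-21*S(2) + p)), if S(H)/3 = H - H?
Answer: I*sqrt(547118)/143 ≈ 5.1725*I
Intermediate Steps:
S(H) = 0 (S(H) = 3*(H - H) = 3*0 = 0)
p = -143 (p = 13*(-11) = -143)
sqrt(-17 + (1207 + 188)/(-21*S(2) + p)) = sqrt(-17 + (1207 + 188)/(-21*0 - 143)) = sqrt(-17 + 1395/(0 - 143)) = sqrt(-17 + 1395/(-143)) = sqrt(-17 + 1395*(-1/143)) = sqrt(-17 - 1395/143) = sqrt(-3826/143) = I*sqrt(547118)/143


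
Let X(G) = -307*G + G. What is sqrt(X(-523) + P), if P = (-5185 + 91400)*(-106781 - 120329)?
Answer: 2*I*sqrt(4895032153) ≈ 1.3993e+5*I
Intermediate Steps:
P = -19580288650 (P = 86215*(-227110) = -19580288650)
X(G) = -306*G
sqrt(X(-523) + P) = sqrt(-306*(-523) - 19580288650) = sqrt(160038 - 19580288650) = sqrt(-19580128612) = 2*I*sqrt(4895032153)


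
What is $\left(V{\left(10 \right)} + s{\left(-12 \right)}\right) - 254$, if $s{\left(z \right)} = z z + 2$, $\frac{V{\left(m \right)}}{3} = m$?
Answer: $-78$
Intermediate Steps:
$V{\left(m \right)} = 3 m$
$s{\left(z \right)} = 2 + z^{2}$ ($s{\left(z \right)} = z^{2} + 2 = 2 + z^{2}$)
$\left(V{\left(10 \right)} + s{\left(-12 \right)}\right) - 254 = \left(3 \cdot 10 + \left(2 + \left(-12\right)^{2}\right)\right) - 254 = \left(30 + \left(2 + 144\right)\right) - 254 = \left(30 + 146\right) - 254 = 176 - 254 = -78$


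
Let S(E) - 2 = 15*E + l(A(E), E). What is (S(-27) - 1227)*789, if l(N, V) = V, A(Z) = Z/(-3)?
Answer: -1307373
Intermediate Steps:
A(Z) = -Z/3 (A(Z) = Z*(-⅓) = -Z/3)
S(E) = 2 + 16*E (S(E) = 2 + (15*E + E) = 2 + 16*E)
(S(-27) - 1227)*789 = ((2 + 16*(-27)) - 1227)*789 = ((2 - 432) - 1227)*789 = (-430 - 1227)*789 = -1657*789 = -1307373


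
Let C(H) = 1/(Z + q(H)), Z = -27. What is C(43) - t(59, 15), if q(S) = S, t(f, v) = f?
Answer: -943/16 ≈ -58.938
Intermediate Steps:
C(H) = 1/(-27 + H)
C(43) - t(59, 15) = 1/(-27 + 43) - 1*59 = 1/16 - 59 = -943/16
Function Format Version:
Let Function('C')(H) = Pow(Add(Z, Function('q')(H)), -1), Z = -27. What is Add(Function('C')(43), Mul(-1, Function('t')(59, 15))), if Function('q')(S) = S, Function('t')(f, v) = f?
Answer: Rational(-943, 16) ≈ -58.938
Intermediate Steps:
Function('C')(H) = Pow(Add(-27, H), -1)
Add(Function('C')(43), Mul(-1, Function('t')(59, 15))) = Add(Pow(Add(-27, 43), -1), Mul(-1, 59)) = Add(Pow(16, -1), -59) = Add(Rational(1, 16), -59) = Rational(-943, 16)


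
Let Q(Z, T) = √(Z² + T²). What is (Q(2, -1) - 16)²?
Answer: (16 - √5)² ≈ 189.45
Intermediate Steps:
Q(Z, T) = √(T² + Z²)
(Q(2, -1) - 16)² = (√((-1)² + 2²) - 16)² = (√(1 + 4) - 16)² = (√5 - 16)² = (-16 + √5)²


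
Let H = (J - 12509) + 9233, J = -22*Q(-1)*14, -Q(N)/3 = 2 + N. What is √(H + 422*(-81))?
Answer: I*√36534 ≈ 191.14*I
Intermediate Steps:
Q(N) = -6 - 3*N (Q(N) = -3*(2 + N) = -6 - 3*N)
J = 924 (J = -22*(-6 - 3*(-1))*14 = -22*(-6 + 3)*14 = -22*(-3)*14 = 66*14 = 924)
H = -2352 (H = (924 - 12509) + 9233 = -11585 + 9233 = -2352)
√(H + 422*(-81)) = √(-2352 + 422*(-81)) = √(-2352 - 34182) = √(-36534) = I*√36534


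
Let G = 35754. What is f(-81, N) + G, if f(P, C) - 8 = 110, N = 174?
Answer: 35872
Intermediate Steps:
f(P, C) = 118 (f(P, C) = 8 + 110 = 118)
f(-81, N) + G = 118 + 35754 = 35872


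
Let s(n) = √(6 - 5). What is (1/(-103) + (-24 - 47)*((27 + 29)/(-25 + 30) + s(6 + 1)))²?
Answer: 199003425604/265225 ≈ 7.5032e+5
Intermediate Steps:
s(n) = 1 (s(n) = √1 = 1)
(1/(-103) + (-24 - 47)*((27 + 29)/(-25 + 30) + s(6 + 1)))² = (1/(-103) + (-24 - 47)*((27 + 29)/(-25 + 30) + 1))² = (-1/103 - 71*(56/5 + 1))² = (-1/103 - 71*61/5)² = (-1/103 - 4331/5)² = (-446098/515)² = 199003425604/265225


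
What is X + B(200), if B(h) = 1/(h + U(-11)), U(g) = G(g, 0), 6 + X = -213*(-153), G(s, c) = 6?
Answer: 6712099/206 ≈ 32583.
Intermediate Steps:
X = 32583 (X = -6 - 213*(-153) = -6 + 32589 = 32583)
U(g) = 6
B(h) = 1/(6 + h) (B(h) = 1/(h + 6) = 1/(6 + h))
X + B(200) = 32583 + 1/(6 + 200) = 32583 + 1/206 = 6712099/206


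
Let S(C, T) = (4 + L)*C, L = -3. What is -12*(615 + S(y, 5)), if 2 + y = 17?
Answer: -7560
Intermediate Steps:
y = 15 (y = -2 + 17 = 15)
S(C, T) = C (S(C, T) = (4 - 3)*C = 1*C = C)
-12*(615 + S(y, 5)) = -12*(615 + 15) = -12*630 = -7560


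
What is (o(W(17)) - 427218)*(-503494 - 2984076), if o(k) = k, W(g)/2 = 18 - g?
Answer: 1489945705120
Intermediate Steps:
W(g) = 36 - 2*g (W(g) = 2*(18 - g) = 36 - 2*g)
(o(W(17)) - 427218)*(-503494 - 2984076) = ((36 - 2*17) - 427218)*(-503494 - 2984076) = ((36 - 34) - 427218)*(-3487570) = (2 - 427218)*(-3487570) = -427216*(-3487570) = 1489945705120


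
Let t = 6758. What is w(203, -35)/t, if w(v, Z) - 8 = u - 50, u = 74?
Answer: 16/3379 ≈ 0.0047351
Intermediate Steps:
w(v, Z) = 32 (w(v, Z) = 8 + (74 - 50) = 8 + 24 = 32)
w(203, -35)/t = 32/6758 = 32*(1/6758) = 16/3379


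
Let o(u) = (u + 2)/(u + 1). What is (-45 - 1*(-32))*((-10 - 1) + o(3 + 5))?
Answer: 1157/9 ≈ 128.56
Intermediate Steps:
o(u) = (2 + u)/(1 + u)
(-45 - 1*(-32))*((-10 - 1) + o(3 + 5)) = (-45 - 1*(-32))*((-10 - 1) + (2 + (3 + 5))/(1 + (3 + 5))) = (-45 + 32)*(-11 + (2 + 8)/(1 + 8)) = -13*(-11 + 10/9) = -13*(-89/9) = 1157/9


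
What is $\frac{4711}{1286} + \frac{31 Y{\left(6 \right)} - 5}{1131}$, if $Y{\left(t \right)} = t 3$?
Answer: $\frac{6039299}{1454466} \approx 4.1522$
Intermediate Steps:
$Y{\left(t \right)} = 3 t$
$\frac{4711}{1286} + \frac{31 Y{\left(6 \right)} - 5}{1131} = \frac{4711}{1286} + \frac{31 \cdot 3 \cdot 6 - 5}{1131} = 4711 \cdot \frac{1}{1286} + \left(31 \cdot 18 - 5\right) \frac{1}{1131} = \frac{4711}{1286} + \left(558 - 5\right) \frac{1}{1131} = \frac{4711}{1286} + 553 \cdot \frac{1}{1131} = \frac{4711}{1286} + \frac{553}{1131} = \frac{6039299}{1454466}$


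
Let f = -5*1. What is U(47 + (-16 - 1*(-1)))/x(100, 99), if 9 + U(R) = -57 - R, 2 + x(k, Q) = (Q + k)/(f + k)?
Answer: -9310/9 ≈ -1034.4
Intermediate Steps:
f = -5
x(k, Q) = -2 + (Q + k)/(-5 + k)
U(R) = -66 - R (U(R) = -9 + (-57 - R) = -66 - R)
U(47 + (-16 - 1*(-1)))/x(100, 99) = (-66 - (47 + (-16 - 1*(-1))))/(((10 + 99 - 1*100)/(-5 + 100))) = (-66 - (47 + (-16 + 1)))/(((10 + 99 - 100)/95)) = (-66 - (47 - 15))/(((1/95)*9)) = (-66 - 1*32)/(9/95) = (-66 - 32)*(95/9) = -98*95/9 = -9310/9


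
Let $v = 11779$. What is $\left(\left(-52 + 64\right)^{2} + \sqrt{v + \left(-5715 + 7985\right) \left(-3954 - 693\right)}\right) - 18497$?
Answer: $-18353 + 7 i \sqrt{215039} \approx -18353.0 + 3246.1 i$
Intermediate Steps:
$\left(\left(-52 + 64\right)^{2} + \sqrt{v + \left(-5715 + 7985\right) \left(-3954 - 693\right)}\right) - 18497 = \left(\left(-52 + 64\right)^{2} + \sqrt{11779 + \left(-5715 + 7985\right) \left(-3954 - 693\right)}\right) - 18497 = \left(12^{2} + \sqrt{11779 + 2270 \left(-4647\right)}\right) - 18497 = \left(144 + \sqrt{11779 - 10548690}\right) - 18497 = \left(144 + \sqrt{-10536911}\right) - 18497 = \left(144 + 7 i \sqrt{215039}\right) - 18497 = -18353 + 7 i \sqrt{215039}$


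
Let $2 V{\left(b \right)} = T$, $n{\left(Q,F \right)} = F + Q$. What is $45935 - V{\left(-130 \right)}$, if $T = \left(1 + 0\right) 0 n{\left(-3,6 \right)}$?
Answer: $45935$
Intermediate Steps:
$T = 0$ ($T = \left(1 + 0\right) 0 \left(6 - 3\right) = 1 \cdot 0 \cdot 3 = 0 \cdot 3 = 0$)
$V{\left(b \right)} = 0$ ($V{\left(b \right)} = \frac{1}{2} \cdot 0 = 0$)
$45935 - V{\left(-130 \right)} = 45935 - 0 = 45935 + 0 = 45935$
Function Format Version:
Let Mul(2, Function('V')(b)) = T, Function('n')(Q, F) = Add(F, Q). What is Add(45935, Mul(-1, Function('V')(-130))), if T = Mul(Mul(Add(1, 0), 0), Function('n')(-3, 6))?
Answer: 45935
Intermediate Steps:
T = 0 (T = Mul(Mul(Add(1, 0), 0), Add(6, -3)) = Mul(Mul(1, 0), 3) = Mul(0, 3) = 0)
Function('V')(b) = 0 (Function('V')(b) = Mul(Rational(1, 2), 0) = 0)
Add(45935, Mul(-1, Function('V')(-130))) = Add(45935, Mul(-1, 0)) = Add(45935, 0) = 45935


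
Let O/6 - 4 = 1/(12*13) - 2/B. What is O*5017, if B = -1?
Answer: 4700929/26 ≈ 1.8081e+5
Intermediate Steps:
O = 937/26 (O = 24 + 6*(1/(12*13) - 2/(-1)) = 24 + 6*((1/12)*(1/13) - 2*(-1)) = 24 + 6*(1/156 + 2) = 24 + 6*(313/156) = 24 + 313/26 = 937/26 ≈ 36.038)
O*5017 = (937/26)*5017 = 4700929/26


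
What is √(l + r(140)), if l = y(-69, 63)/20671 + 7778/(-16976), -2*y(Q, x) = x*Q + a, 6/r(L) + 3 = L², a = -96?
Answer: I*√1035661536860162883238834/1719200207228 ≈ 0.59195*I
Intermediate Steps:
r(L) = 6/(-3 + L²)
y(Q, x) = 48 - Q*x/2 (y(Q, x) = -(x*Q - 96)/2 = -(Q*x - 96)/2 = -(-96 + Q*x)/2 = 48 - Q*x/2)
l = -61533427/175455448 (l = (48 - ½*(-69)*63)/20671 + 7778/(-16976) = (48 + 4347/2)*(1/20671) + 7778*(-1/16976) = (4443/2)*(1/20671) - 3889/8488 = 4443/41342 - 3889/8488 = -61533427/175455448 ≈ -0.35071)
√(l + r(140)) = √(-61533427/175455448 + 6/(-3 + 140²)) = √(-61533427/175455448 + 6/(-3 + 19600)) = √(-61533427/175455448 + 6/19597) = √(-1204817836231/3438400414456) = I*√1035661536860162883238834/1719200207228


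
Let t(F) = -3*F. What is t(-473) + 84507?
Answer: 85926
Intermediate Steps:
t(-473) + 84507 = -3*(-473) + 84507 = 1419 + 84507 = 85926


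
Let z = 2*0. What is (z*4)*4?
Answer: 0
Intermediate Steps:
z = 0
(z*4)*4 = (0*4)*4 = 0*4 = 0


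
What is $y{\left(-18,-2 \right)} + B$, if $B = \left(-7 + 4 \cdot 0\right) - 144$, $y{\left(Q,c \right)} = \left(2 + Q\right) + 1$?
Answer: $-166$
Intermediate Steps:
$y{\left(Q,c \right)} = 3 + Q$
$B = -151$ ($B = \left(-7 + 0\right) - 144 = -7 - 144 = -151$)
$y{\left(-18,-2 \right)} + B = \left(3 - 18\right) - 151 = -15 - 151 = -166$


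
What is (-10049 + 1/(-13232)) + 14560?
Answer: 59689551/13232 ≈ 4511.0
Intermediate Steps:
(-10049 + 1/(-13232)) + 14560 = (-10049 - 1/13232) + 14560 = -132968369/13232 + 14560 = 59689551/13232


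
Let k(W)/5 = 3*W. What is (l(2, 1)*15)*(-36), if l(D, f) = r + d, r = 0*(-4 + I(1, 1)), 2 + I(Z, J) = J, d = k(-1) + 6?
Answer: 4860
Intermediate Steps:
k(W) = 15*W (k(W) = 5*(3*W) = 15*W)
d = -9 (d = 15*(-1) + 6 = -15 + 6 = -9)
I(Z, J) = -2 + J
r = 0 (r = 0*(-4 + (-2 + 1)) = 0*(-4 - 1) = 0*(-5) = 0)
l(D, f) = -9 (l(D, f) = 0 - 9 = -9)
(l(2, 1)*15)*(-36) = -9*15*(-36) = -135*(-36) = 4860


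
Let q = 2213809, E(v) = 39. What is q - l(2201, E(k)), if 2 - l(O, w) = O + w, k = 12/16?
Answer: 2216047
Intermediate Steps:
k = ¾ (k = 12*(1/16) = ¾ ≈ 0.75000)
l(O, w) = 2 - O - w (l(O, w) = 2 - (O + w) = 2 + (-O - w) = 2 - O - w)
q - l(2201, E(k)) = 2213809 - (2 - 1*2201 - 1*39) = 2213809 - (2 - 2201 - 39) = 2213809 - 1*(-2238) = 2213809 + 2238 = 2216047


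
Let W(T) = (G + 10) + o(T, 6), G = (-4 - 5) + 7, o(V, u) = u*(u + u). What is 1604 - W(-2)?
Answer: 1524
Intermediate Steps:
o(V, u) = 2*u**2 (o(V, u) = u*(2*u) = 2*u**2)
G = -2 (G = -9 + 7 = -2)
W(T) = 80 (W(T) = (-2 + 10) + 2*6**2 = 8 + 2*36 = 8 + 72 = 80)
1604 - W(-2) = 1604 - 1*80 = 1604 - 80 = 1524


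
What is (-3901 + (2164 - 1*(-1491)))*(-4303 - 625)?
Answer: 1212288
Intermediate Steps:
(-3901 + (2164 - 1*(-1491)))*(-4303 - 625) = (-3901 + (2164 + 1491))*(-4928) = (-3901 + 3655)*(-4928) = -246*(-4928) = 1212288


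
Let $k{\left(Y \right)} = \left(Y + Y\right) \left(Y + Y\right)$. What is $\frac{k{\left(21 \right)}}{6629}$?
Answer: $\frac{252}{947} \approx 0.2661$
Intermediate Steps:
$k{\left(Y \right)} = 4 Y^{2}$ ($k{\left(Y \right)} = 2 Y 2 Y = 4 Y^{2}$)
$\frac{k{\left(21 \right)}}{6629} = \frac{4 \cdot 21^{2}}{6629} = 4 \cdot 441 \cdot \frac{1}{6629} = 1764 \cdot \frac{1}{6629} = \frac{252}{947}$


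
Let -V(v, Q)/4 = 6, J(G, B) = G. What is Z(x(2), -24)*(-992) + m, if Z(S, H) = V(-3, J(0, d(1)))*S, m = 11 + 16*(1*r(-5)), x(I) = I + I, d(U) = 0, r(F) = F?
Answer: 95163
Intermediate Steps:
x(I) = 2*I
V(v, Q) = -24 (V(v, Q) = -4*6 = -24)
m = -69 (m = 11 + 16*(1*(-5)) = 11 + 16*(-5) = 11 - 80 = -69)
Z(S, H) = -24*S
Z(x(2), -24)*(-992) + m = -48*2*(-992) - 69 = -24*4*(-992) - 69 = -96*(-992) - 69 = 95232 - 69 = 95163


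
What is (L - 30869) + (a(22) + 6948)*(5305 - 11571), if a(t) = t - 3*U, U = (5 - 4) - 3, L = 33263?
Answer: -43709222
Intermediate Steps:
U = -2 (U = 1 - 3 = -2)
a(t) = 6 + t (a(t) = t - 3*(-2) = t + 6 = 6 + t)
(L - 30869) + (a(22) + 6948)*(5305 - 11571) = (33263 - 30869) + ((6 + 22) + 6948)*(5305 - 11571) = 2394 + (28 + 6948)*(-6266) = 2394 + 6976*(-6266) = 2394 - 43711616 = -43709222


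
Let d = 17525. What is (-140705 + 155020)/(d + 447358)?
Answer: 14315/464883 ≈ 0.030793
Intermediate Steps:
(-140705 + 155020)/(d + 447358) = (-140705 + 155020)/(17525 + 447358) = 14315/464883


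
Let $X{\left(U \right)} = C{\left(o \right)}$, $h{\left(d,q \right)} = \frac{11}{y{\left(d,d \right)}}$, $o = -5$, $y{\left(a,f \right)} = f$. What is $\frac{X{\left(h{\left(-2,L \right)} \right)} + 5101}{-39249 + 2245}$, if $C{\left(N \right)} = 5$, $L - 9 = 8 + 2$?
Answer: $- \frac{2553}{18502} \approx -0.13798$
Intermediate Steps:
$L = 19$ ($L = 9 + \left(8 + 2\right) = 9 + 10 = 19$)
$h{\left(d,q \right)} = \frac{11}{d}$
$X{\left(U \right)} = 5$
$\frac{X{\left(h{\left(-2,L \right)} \right)} + 5101}{-39249 + 2245} = \frac{5 + 5101}{-39249 + 2245} = \frac{5106}{-37004} = 5106 \left(- \frac{1}{37004}\right) = - \frac{2553}{18502}$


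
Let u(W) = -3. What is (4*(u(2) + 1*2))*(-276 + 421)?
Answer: -580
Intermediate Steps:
(4*(u(2) + 1*2))*(-276 + 421) = (4*(-3 + 1*2))*(-276 + 421) = (4*(-3 + 2))*145 = (4*(-1))*145 = -4*145 = -580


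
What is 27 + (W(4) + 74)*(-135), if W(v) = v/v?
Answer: -10098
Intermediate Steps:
W(v) = 1
27 + (W(4) + 74)*(-135) = 27 + (1 + 74)*(-135) = 27 + 75*(-135) = 27 - 10125 = -10098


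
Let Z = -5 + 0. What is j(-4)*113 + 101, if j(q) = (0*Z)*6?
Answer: 101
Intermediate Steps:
Z = -5
j(q) = 0 (j(q) = (0*(-5))*6 = 0*6 = 0)
j(-4)*113 + 101 = 0*113 + 101 = 0 + 101 = 101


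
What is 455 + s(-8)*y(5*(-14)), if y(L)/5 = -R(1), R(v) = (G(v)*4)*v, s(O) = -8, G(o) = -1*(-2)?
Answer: 775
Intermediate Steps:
G(o) = 2
R(v) = 8*v (R(v) = (2*4)*v = 8*v)
y(L) = -40 (y(L) = 5*(-8) = -40)
455 + s(-8)*y(5*(-14)) = 455 - 8*(-40) = 455 + 320 = 775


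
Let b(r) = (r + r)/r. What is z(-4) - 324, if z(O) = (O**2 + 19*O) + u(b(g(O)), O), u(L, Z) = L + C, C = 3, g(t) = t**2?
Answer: -379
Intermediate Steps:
b(r) = 2 (b(r) = (2*r)/r = 2)
u(L, Z) = 3 + L (u(L, Z) = L + 3 = 3 + L)
z(O) = 5 + O**2 + 19*O (z(O) = (O**2 + 19*O) + (3 + 2) = (O**2 + 19*O) + 5 = 5 + O**2 + 19*O)
z(-4) - 324 = (5 + (-4)**2 + 19*(-4)) - 324 = (5 + 16 - 76) - 324 = -55 - 324 = -379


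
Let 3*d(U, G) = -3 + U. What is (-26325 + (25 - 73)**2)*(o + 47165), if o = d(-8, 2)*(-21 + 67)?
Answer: -1128898923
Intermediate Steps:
d(U, G) = -1 + U/3 (d(U, G) = (-3 + U)/3 = -1 + U/3)
o = -506/3 (o = (-1 + (1/3)*(-8))*(-21 + 67) = (-1 - 8/3)*46 = -11/3*46 = -506/3 ≈ -168.67)
(-26325 + (25 - 73)**2)*(o + 47165) = (-26325 + (25 - 73)**2)*(-506/3 + 47165) = (-26325 + (-48)**2)*(140989/3) = (-26325 + 2304)*(140989/3) = -24021*140989/3 = -1128898923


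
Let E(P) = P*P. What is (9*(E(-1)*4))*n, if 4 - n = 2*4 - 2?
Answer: -72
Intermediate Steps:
E(P) = P**2
n = -2 (n = 4 - (2*4 - 2) = 4 - (8 - 2) = 4 - 1*6 = 4 - 6 = -2)
(9*(E(-1)*4))*n = (9*((-1)**2*4))*(-2) = (9*(1*4))*(-2) = (9*4)*(-2) = 36*(-2) = -72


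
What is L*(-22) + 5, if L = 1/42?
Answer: 94/21 ≈ 4.4762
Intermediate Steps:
L = 1/42 ≈ 0.023810
L*(-22) + 5 = (1/42)*(-22) + 5 = -11/21 + 5 = 94/21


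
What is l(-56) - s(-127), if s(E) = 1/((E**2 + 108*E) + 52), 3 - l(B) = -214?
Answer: 534904/2465 ≈ 217.00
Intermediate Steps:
l(B) = 217 (l(B) = 3 - 1*(-214) = 3 + 214 = 217)
s(E) = 1/(52 + E**2 + 108*E)
l(-56) - s(-127) = 217 - 1/(52 + (-127)**2 + 108*(-127)) = 217 - 1/(52 + 16129 - 13716) = 217 - 1/2465 = 534904/2465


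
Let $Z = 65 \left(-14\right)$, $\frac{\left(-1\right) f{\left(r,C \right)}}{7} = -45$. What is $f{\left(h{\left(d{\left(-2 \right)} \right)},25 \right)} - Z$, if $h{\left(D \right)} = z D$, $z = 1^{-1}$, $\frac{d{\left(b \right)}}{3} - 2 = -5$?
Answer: $1225$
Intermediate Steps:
$d{\left(b \right)} = -9$ ($d{\left(b \right)} = 6 + 3 \left(-5\right) = 6 - 15 = -9$)
$z = 1$
$h{\left(D \right)} = D$ ($h{\left(D \right)} = 1 D = D$)
$f{\left(r,C \right)} = 315$ ($f{\left(r,C \right)} = \left(-7\right) \left(-45\right) = 315$)
$Z = -910$
$f{\left(h{\left(d{\left(-2 \right)} \right)},25 \right)} - Z = 315 - -910 = 315 + 910 = 1225$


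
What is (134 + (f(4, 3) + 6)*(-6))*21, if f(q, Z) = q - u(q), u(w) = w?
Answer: 2058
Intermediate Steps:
f(q, Z) = 0 (f(q, Z) = q - q = 0)
(134 + (f(4, 3) + 6)*(-6))*21 = (134 + (0 + 6)*(-6))*21 = (134 + 6*(-6))*21 = (134 - 36)*21 = 98*21 = 2058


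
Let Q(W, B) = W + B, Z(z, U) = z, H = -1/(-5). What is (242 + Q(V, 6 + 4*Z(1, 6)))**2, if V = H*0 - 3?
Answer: 62001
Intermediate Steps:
H = 1/5 (H = -1*(-1/5) = 1/5 ≈ 0.20000)
V = -3 (V = (1/5)*0 - 3 = 0 - 3 = -3)
Q(W, B) = B + W
(242 + Q(V, 6 + 4*Z(1, 6)))**2 = (242 + ((6 + 4*1) - 3))**2 = (242 + ((6 + 4) - 3))**2 = (242 + (10 - 3))**2 = (242 + 7)**2 = 249**2 = 62001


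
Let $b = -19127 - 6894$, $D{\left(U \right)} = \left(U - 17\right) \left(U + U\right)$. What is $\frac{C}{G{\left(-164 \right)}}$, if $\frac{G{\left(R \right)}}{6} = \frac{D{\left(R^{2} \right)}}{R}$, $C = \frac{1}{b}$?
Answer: $\frac{1}{1376455527312} \approx 7.265 \cdot 10^{-13}$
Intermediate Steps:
$D{\left(U \right)} = 2 U \left(-17 + U\right)$ ($D{\left(U \right)} = \left(-17 + U\right) 2 U = 2 U \left(-17 + U\right)$)
$b = -26021$ ($b = -19127 - 6894 = -26021$)
$C = - \frac{1}{26021}$ ($C = \frac{1}{-26021} = - \frac{1}{26021} \approx -3.8431 \cdot 10^{-5}$)
$G{\left(R \right)} = 12 R \left(-17 + R^{2}\right)$ ($G{\left(R \right)} = 6 \frac{2 R^{2} \left(-17 + R^{2}\right)}{R} = 6 \cdot 2 R \left(-17 + R^{2}\right) = 12 R \left(-17 + R^{2}\right)$)
$\frac{C}{G{\left(-164 \right)}} = - \frac{1}{26021 \cdot 12 \left(-164\right) \left(-17 + \left(-164\right)^{2}\right)} = - \frac{1}{26021 \cdot 12 \left(-164\right) \left(-17 + 26896\right)} = - \frac{1}{26021 \cdot 12 \left(-164\right) 26879} = - \frac{1}{26021 \left(-52897872\right)} = \left(- \frac{1}{26021}\right) \left(- \frac{1}{52897872}\right) = \frac{1}{1376455527312}$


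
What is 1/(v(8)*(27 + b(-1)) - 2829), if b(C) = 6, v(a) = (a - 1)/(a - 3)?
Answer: -5/13914 ≈ -0.00035935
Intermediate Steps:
v(a) = (-1 + a)/(-3 + a)
1/(v(8)*(27 + b(-1)) - 2829) = 1/(((-1 + 8)/(-3 + 8))*(27 + 6) - 2829) = 1/((7/5)*33 - 2829) = 1/(231/5 - 2829) = 1/(-13914/5) = -5/13914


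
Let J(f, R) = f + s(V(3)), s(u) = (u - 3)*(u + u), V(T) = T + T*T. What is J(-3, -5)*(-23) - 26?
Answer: -4925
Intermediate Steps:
V(T) = T + T²
s(u) = 2*u*(-3 + u) (s(u) = (-3 + u)*(2*u) = 2*u*(-3 + u))
J(f, R) = 216 + f (J(f, R) = f + 2*(3*(1 + 3))*(-3 + 3*(1 + 3)) = f + 2*(3*4)*(-3 + 3*4) = f + 2*12*(-3 + 12) = f + 2*12*9 = f + 216 = 216 + f)
J(-3, -5)*(-23) - 26 = (216 - 3)*(-23) - 26 = 213*(-23) - 26 = -4899 - 26 = -4925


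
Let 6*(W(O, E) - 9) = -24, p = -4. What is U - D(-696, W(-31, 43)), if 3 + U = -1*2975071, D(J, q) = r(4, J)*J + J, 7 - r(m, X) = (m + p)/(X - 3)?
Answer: -2969506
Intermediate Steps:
W(O, E) = 5 (W(O, E) = 9 + (⅙)*(-24) = 9 - 4 = 5)
r(m, X) = 7 - (-4 + m)/(-3 + X) (r(m, X) = 7 - (m - 4)/(X - 3) = 7 - (-4 + m)/(-3 + X))
D(J, q) = J + J*(-21 + 7*J)/(-3 + J) (D(J, q) = ((-17 - 1*4 + 7*J)/(-3 + J))*J + J = ((-17 - 4 + 7*J)/(-3 + J))*J + J = ((-21 + 7*J)/(-3 + J))*J + J = J*(-21 + 7*J)/(-3 + J) + J = J + J*(-21 + 7*J)/(-3 + J))
U = -2975074 (U = -3 - 1*2975071 = -3 - 2975071 = -2975074)
U - D(-696, W(-31, 43)) = -2975074 - 8*(-696) = -2975074 - 1*(-5568) = -2975074 + 5568 = -2969506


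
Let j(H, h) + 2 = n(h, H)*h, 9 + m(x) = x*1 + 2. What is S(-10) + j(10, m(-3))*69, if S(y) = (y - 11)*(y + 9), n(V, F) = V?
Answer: 6783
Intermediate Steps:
S(y) = (-11 + y)*(9 + y)
m(x) = -7 + x (m(x) = -9 + (x*1 + 2) = -9 + (x + 2) = -9 + (2 + x) = -7 + x)
j(H, h) = -2 + h**2 (j(H, h) = -2 + h*h = -2 + h**2)
S(-10) + j(10, m(-3))*69 = (-99 + (-10)**2 - 2*(-10)) + (-2 + (-7 - 3)**2)*69 = (-99 + 100 + 20) + (-2 + (-10)**2)*69 = 21 + (-2 + 100)*69 = 21 + 98*69 = 21 + 6762 = 6783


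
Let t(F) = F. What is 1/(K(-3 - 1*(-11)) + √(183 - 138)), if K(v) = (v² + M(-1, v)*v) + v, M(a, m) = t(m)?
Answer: 136/18451 - 3*√5/18451 ≈ 0.0070073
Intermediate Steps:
M(a, m) = m
K(v) = v + 2*v² (K(v) = (v² + v*v) + v = (v² + v²) + v = 2*v² + v = v + 2*v²)
1/(K(-3 - 1*(-11)) + √(183 - 138)) = 1/((-3 - 1*(-11))*(1 + 2*(-3 - 1*(-11))) + √(183 - 138)) = 1/((-3 + 11)*(1 + 2*(-3 + 11)) + √45) = 1/(8*(1 + 2*8) + 3*√5) = 1/(8*(1 + 16) + 3*√5) = 1/(8*17 + 3*√5) = 1/(136 + 3*√5)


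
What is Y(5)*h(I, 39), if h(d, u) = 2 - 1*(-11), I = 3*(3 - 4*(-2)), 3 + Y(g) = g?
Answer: 26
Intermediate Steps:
Y(g) = -3 + g
I = 33 (I = 3*(3 + 8) = 3*11 = 33)
h(d, u) = 13 (h(d, u) = 2 + 11 = 13)
Y(5)*h(I, 39) = (-3 + 5)*13 = 2*13 = 26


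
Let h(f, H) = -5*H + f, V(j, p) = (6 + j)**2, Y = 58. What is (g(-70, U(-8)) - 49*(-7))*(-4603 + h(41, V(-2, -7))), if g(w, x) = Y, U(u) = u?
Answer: -1861442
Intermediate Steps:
g(w, x) = 58
h(f, H) = f - 5*H
(g(-70, U(-8)) - 49*(-7))*(-4603 + h(41, V(-2, -7))) = (58 - 49*(-7))*(-4603 + (41 - 5*(6 - 2)**2)) = (58 + 343)*(-4603 + (41 - 5*4**2)) = 401*(-4603 + (41 - 5*16)) = 401*(-4603 + (41 - 80)) = 401*(-4603 - 39) = 401*(-4642) = -1861442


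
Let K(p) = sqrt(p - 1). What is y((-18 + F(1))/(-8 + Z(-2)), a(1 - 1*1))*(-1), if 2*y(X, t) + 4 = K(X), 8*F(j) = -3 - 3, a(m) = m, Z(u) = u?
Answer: 2 - sqrt(14)/8 ≈ 1.5323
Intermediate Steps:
F(j) = -3/4 (F(j) = (-3 - 3)/8 = (1/8)*(-6) = -3/4)
K(p) = sqrt(-1 + p)
y(X, t) = -2 + sqrt(-1 + X)/2
y((-18 + F(1))/(-8 + Z(-2)), a(1 - 1*1))*(-1) = (-2 + sqrt(-1 + (-18 - 3/4)/(-8 - 2))/2)*(-1) = (-2 + sqrt(-1 - 75/4/(-10))/2)*(-1) = (-2 + sqrt(-1 - 75/4*(-1/10))/2)*(-1) = (-2 + sqrt(-1 + 15/8)/2)*(-1) = (-2 + sqrt(7/8)/2)*(-1) = (-2 + (sqrt(14)/4)/2)*(-1) = (-2 + sqrt(14)/8)*(-1) = 2 - sqrt(14)/8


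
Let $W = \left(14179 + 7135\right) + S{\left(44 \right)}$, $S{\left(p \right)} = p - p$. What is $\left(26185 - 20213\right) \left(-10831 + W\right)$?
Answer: $62604476$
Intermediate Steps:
$S{\left(p \right)} = 0$
$W = 21314$ ($W = \left(14179 + 7135\right) + 0 = 21314 + 0 = 21314$)
$\left(26185 - 20213\right) \left(-10831 + W\right) = \left(26185 - 20213\right) \left(-10831 + 21314\right) = 5972 \cdot 10483 = 62604476$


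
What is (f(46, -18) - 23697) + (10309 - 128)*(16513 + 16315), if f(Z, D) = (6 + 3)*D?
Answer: 334198009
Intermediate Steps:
f(Z, D) = 9*D
(f(46, -18) - 23697) + (10309 - 128)*(16513 + 16315) = (9*(-18) - 23697) + (10309 - 128)*(16513 + 16315) = (-162 - 23697) + 10181*32828 = -23859 + 334221868 = 334198009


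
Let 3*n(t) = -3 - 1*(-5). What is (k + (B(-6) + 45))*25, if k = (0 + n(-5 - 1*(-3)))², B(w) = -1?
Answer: 10000/9 ≈ 1111.1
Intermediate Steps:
n(t) = ⅔ (n(t) = (-3 - 1*(-5))/3 = (-3 + 5)/3 = (⅓)*2 = ⅔)
k = 4/9 (k = (0 + ⅔)² = (⅔)² = 4/9 ≈ 0.44444)
(k + (B(-6) + 45))*25 = (4/9 + (-1 + 45))*25 = (4/9 + 44)*25 = (400/9)*25 = 10000/9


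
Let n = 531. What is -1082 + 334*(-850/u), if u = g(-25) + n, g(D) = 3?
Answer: -430844/267 ≈ -1613.6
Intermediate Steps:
u = 534 (u = 3 + 531 = 534)
-1082 + 334*(-850/u) = -1082 + 334*(-850/534) = -1082 + 334*(-850*1/534) = -1082 + 334*(-425/267) = -1082 - 141950/267 = -430844/267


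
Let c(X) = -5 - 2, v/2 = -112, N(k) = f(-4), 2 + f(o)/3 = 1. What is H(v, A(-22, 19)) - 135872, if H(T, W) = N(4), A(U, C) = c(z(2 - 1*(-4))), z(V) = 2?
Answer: -135875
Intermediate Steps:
f(o) = -3 (f(o) = -6 + 3*1 = -6 + 3 = -3)
N(k) = -3
v = -224 (v = 2*(-112) = -224)
c(X) = -7
A(U, C) = -7
H(T, W) = -3
H(v, A(-22, 19)) - 135872 = -3 - 135872 = -135875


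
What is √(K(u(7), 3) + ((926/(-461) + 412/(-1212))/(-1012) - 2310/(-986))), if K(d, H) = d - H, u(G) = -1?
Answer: I*√2009317193208165936513/34845041814 ≈ 1.2864*I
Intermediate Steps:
√(K(u(7), 3) + ((926/(-461) + 412/(-1212))/(-1012) - 2310/(-986))) = √((-1 - 1*3) + ((926/(-461) + 412/(-1212))/(-1012) - 2310/(-986))) = √((-1 - 3) + ((926*(-1/461) + 412*(-1/1212))*(-1/1012) - 2310*(-1/986))) = √(-4 + ((-926/461 - 103/303)*(-1/1012) + 1155/493)) = √(-4 + (-328061/139683*(-1/1012) + 1155/493)) = √(-4 + (328061/141359196 + 1155/493)) = √(-4 + 163431605453/69690083628) = √(-115328729059/69690083628) = I*√2009317193208165936513/34845041814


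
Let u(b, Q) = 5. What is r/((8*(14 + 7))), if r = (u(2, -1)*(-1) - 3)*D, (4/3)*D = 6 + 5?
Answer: -11/28 ≈ -0.39286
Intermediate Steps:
D = 33/4 (D = 3*(6 + 5)/4 = (3/4)*11 = 33/4 ≈ 8.2500)
r = -66 (r = (5*(-1) - 3)*(33/4) = (-5 - 3)*(33/4) = -8*33/4 = -66)
r/((8*(14 + 7))) = -66*1/(8*(14 + 7)) = -66/(8*21) = -66/168 = -66*1/168 = -11/28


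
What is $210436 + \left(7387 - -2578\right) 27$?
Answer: $479491$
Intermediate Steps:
$210436 + \left(7387 - -2578\right) 27 = 210436 + \left(7387 + 2578\right) 27 = 210436 + 9965 \cdot 27 = 210436 + 269055 = 479491$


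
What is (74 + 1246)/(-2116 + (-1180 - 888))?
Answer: -165/523 ≈ -0.31549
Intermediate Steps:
(74 + 1246)/(-2116 + (-1180 - 888)) = 1320/(-2116 - 2068) = 1320/(-4184) = 1320*(-1/4184) = -165/523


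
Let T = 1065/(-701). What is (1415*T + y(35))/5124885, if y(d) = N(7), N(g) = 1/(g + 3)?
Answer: -15069049/35925443850 ≈ -0.00041945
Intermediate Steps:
N(g) = 1/(3 + g)
y(d) = ⅒ (y(d) = 1/(3 + 7) = 1/10 = ⅒)
T = -1065/701 (T = 1065*(-1/701) = -1065/701 ≈ -1.5193)
(1415*T + y(35))/5124885 = (1415*(-1065/701) + ⅒)/5124885 = (-1506975/701 + ⅒)*(1/5124885) = -15069049/7010*1/5124885 = -15069049/35925443850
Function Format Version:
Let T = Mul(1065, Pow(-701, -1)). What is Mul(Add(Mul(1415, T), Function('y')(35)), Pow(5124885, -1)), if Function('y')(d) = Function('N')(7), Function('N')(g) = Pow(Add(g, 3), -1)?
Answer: Rational(-15069049, 35925443850) ≈ -0.00041945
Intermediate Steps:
Function('N')(g) = Pow(Add(3, g), -1)
Function('y')(d) = Rational(1, 10) (Function('y')(d) = Pow(Add(3, 7), -1) = Pow(10, -1) = Rational(1, 10))
T = Rational(-1065, 701) (T = Mul(1065, Rational(-1, 701)) = Rational(-1065, 701) ≈ -1.5193)
Mul(Add(Mul(1415, T), Function('y')(35)), Pow(5124885, -1)) = Mul(Add(Mul(1415, Rational(-1065, 701)), Rational(1, 10)), Pow(5124885, -1)) = Mul(Add(Rational(-1506975, 701), Rational(1, 10)), Rational(1, 5124885)) = Mul(Rational(-15069049, 7010), Rational(1, 5124885)) = Rational(-15069049, 35925443850)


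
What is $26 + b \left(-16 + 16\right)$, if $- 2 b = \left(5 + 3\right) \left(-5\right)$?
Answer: $26$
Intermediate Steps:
$b = 20$ ($b = - \frac{\left(5 + 3\right) \left(-5\right)}{2} = - \frac{8 \left(-5\right)}{2} = \left(- \frac{1}{2}\right) \left(-40\right) = 20$)
$26 + b \left(-16 + 16\right) = 26 + 20 \left(-16 + 16\right) = 26 + 20 \cdot 0 = 26 + 0 = 26$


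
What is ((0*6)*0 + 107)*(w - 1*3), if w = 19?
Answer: 1712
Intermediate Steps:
((0*6)*0 + 107)*(w - 1*3) = ((0*6)*0 + 107)*(19 - 1*3) = (0*0 + 107)*(19 - 3) = (0 + 107)*16 = 107*16 = 1712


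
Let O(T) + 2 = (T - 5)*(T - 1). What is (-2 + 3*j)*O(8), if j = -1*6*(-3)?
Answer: 988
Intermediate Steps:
O(T) = -2 + (-1 + T)*(-5 + T) (O(T) = -2 + (T - 5)*(T - 1) = -2 + (-5 + T)*(-1 + T) = -2 + (-1 + T)*(-5 + T))
j = 18 (j = -6*(-3) = 18)
(-2 + 3*j)*O(8) = (-2 + 3*18)*(3 + 8**2 - 6*8) = (-2 + 54)*(3 + 64 - 48) = 52*19 = 988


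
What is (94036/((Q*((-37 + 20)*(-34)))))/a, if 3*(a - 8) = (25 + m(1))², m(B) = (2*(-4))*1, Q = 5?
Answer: 141054/452285 ≈ 0.31187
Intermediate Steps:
m(B) = -8 (m(B) = -8*1 = -8)
a = 313/3 (a = 8 + (25 - 8)²/3 = 8 + (⅓)*17² = 8 + (⅓)*289 = 8 + 289/3 = 313/3 ≈ 104.33)
(94036/((Q*((-37 + 20)*(-34)))))/a = (94036/((5*((-37 + 20)*(-34)))))/(313/3) = (94036/((5*(-17*(-34)))))*(3/313) = (94036/((5*578)))*(3/313) = (94036/2890)*(3/313) = (94036*(1/2890))*(3/313) = (47018/1445)*(3/313) = 141054/452285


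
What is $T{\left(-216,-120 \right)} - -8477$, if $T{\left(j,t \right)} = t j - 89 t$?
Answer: $45077$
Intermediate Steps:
$T{\left(j,t \right)} = - 89 t + j t$ ($T{\left(j,t \right)} = j t - 89 t = - 89 t + j t$)
$T{\left(-216,-120 \right)} - -8477 = - 120 \left(-89 - 216\right) - -8477 = \left(-120\right) \left(-305\right) + 8477 = 36600 + 8477 = 45077$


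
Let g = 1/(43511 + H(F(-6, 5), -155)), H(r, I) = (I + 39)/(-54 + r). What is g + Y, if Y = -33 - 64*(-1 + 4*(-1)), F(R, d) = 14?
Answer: 124884903/435139 ≈ 287.00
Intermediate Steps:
H(r, I) = (39 + I)/(-54 + r)
g = 10/435139 (g = 1/(43511 + (39 - 155)/(-54 + 14)) = 1/(43511 - 116/(-40)) = 1/(43511 - 1/40*(-116)) = 1/(43511 + 29/10) = 1/(435139/10) = 10/435139 ≈ 2.2981e-5)
Y = 287 (Y = -33 - 64*(-1 - 4) = -33 - 64*(-5) = -33 + 320 = 287)
g + Y = 10/435139 + 287 = 124884903/435139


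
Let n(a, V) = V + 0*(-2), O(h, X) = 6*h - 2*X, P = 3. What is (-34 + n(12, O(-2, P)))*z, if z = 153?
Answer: -7956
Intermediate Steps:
O(h, X) = -2*X + 6*h
n(a, V) = V (n(a, V) = V + 0 = V)
(-34 + n(12, O(-2, P)))*z = (-34 + (-2*3 + 6*(-2)))*153 = (-34 + (-6 - 12))*153 = (-34 - 18)*153 = -52*153 = -7956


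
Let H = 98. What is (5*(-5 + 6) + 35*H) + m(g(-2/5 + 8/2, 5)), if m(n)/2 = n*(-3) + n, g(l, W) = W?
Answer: 3415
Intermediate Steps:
m(n) = -4*n (m(n) = 2*(n*(-3) + n) = 2*(-3*n + n) = 2*(-2*n) = -4*n)
(5*(-5 + 6) + 35*H) + m(g(-2/5 + 8/2, 5)) = (5*(-5 + 6) + 35*98) - 4*5 = (5*1 + 3430) - 20 = (5 + 3430) - 20 = 3435 - 20 = 3415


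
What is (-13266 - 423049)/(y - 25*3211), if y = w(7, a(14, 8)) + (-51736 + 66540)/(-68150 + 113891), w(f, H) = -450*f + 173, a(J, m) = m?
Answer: 19957484415/3808014928 ≈ 5.2409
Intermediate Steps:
w(f, H) = 173 - 450*f
y = -136156153/45741 (y = (173 - 450*7) + (-51736 + 66540)/(-68150 + 113891) = (173 - 3150) + 14804/45741 = -2977 + 14804*(1/45741) = -2977 + 14804/45741 = -136156153/45741 ≈ -2976.7)
(-13266 - 423049)/(y - 25*3211) = (-13266 - 423049)/(-136156153/45741 - 25*3211) = -436315/(-136156153/45741 - 80275) = -436315/(-3808014928/45741) = -436315*(-45741/3808014928) = 19957484415/3808014928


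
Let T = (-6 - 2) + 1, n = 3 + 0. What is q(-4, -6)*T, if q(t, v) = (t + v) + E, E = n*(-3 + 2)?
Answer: 91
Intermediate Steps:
n = 3
E = -3 (E = 3*(-3 + 2) = 3*(-1) = -3)
q(t, v) = -3 + t + v (q(t, v) = (t + v) - 3 = -3 + t + v)
T = -7 (T = -8 + 1 = -7)
q(-4, -6)*T = (-3 - 4 - 6)*(-7) = -13*(-7) = 91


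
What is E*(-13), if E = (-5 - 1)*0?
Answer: 0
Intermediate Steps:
E = 0 (E = -6*0 = 0)
E*(-13) = 0*(-13) = 0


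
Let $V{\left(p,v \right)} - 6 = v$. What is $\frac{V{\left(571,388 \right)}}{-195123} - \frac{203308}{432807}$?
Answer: $- \frac{4426732538}{9383400029} \approx -0.47176$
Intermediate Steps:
$V{\left(p,v \right)} = 6 + v$
$\frac{V{\left(571,388 \right)}}{-195123} - \frac{203308}{432807} = \frac{6 + 388}{-195123} - \frac{203308}{432807} = 394 \left(- \frac{1}{195123}\right) - \frac{203308}{432807} = - \frac{394}{195123} - \frac{203308}{432807} = - \frac{4426732538}{9383400029}$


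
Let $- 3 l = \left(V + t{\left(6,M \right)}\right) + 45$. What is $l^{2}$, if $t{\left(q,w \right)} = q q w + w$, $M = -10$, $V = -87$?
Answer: $\frac{169744}{9} \approx 18860.0$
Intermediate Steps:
$t{\left(q,w \right)} = w + w q^{2}$ ($t{\left(q,w \right)} = q^{2} w + w = w q^{2} + w = w + w q^{2}$)
$l = \frac{412}{3}$ ($l = - \frac{\left(-87 - 10 \left(1 + 6^{2}\right)\right) + 45}{3} = - \frac{\left(-87 - 10 \left(1 + 36\right)\right) + 45}{3} = - \frac{\left(-87 - 370\right) + 45}{3} = - \frac{-457 + 45}{3} = \left(- \frac{1}{3}\right) \left(-412\right) = \frac{412}{3} \approx 137.33$)
$l^{2} = \left(\frac{412}{3}\right)^{2} = \frac{169744}{9}$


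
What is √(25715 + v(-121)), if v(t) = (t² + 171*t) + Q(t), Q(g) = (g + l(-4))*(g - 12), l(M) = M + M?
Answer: 19*√102 ≈ 191.89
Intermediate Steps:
l(M) = 2*M
Q(g) = (-12 + g)*(-8 + g) (Q(g) = (g + 2*(-4))*(g - 12) = (g - 8)*(-12 + g) = (-8 + g)*(-12 + g) = (-12 + g)*(-8 + g))
v(t) = 96 + 2*t² + 151*t (v(t) = (t² + 171*t) + (96 + t² - 20*t) = 96 + 2*t² + 151*t)
√(25715 + v(-121)) = √(25715 + (96 + 2*(-121)² + 151*(-121))) = √(25715 + (96 + 2*14641 - 18271)) = √(25715 + (96 + 29282 - 18271)) = √(25715 + 11107) = √36822 = 19*√102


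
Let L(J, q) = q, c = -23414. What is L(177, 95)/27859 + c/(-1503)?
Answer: 652433411/41872077 ≈ 15.582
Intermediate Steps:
L(177, 95)/27859 + c/(-1503) = 95/27859 - 23414/(-1503) = 95*(1/27859) - 23414*(-1/1503) = 95/27859 + 23414/1503 = 652433411/41872077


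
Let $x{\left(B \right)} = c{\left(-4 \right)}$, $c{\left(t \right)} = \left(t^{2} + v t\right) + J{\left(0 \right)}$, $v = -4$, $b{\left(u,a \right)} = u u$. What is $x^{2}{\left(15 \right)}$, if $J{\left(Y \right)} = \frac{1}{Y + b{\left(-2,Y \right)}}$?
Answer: $\frac{16641}{16} \approx 1040.1$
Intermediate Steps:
$b{\left(u,a \right)} = u^{2}$
$J{\left(Y \right)} = \frac{1}{4 + Y}$ ($J{\left(Y \right)} = \frac{1}{Y + \left(-2\right)^{2}} = \frac{1}{Y + 4} = \frac{1}{4 + Y}$)
$c{\left(t \right)} = \frac{1}{4} + t^{2} - 4 t$ ($c{\left(t \right)} = \left(t^{2} - 4 t\right) + \frac{1}{4 + 0} = \left(t^{2} - 4 t\right) + \frac{1}{4} = \frac{1}{4} + t^{2} - 4 t$)
$x{\left(B \right)} = \frac{129}{4}$ ($x{\left(B \right)} = \frac{1}{4} + \left(-4\right)^{2} - -16 = \frac{1}{4} + 16 + 16 = \frac{129}{4}$)
$x^{2}{\left(15 \right)} = \left(\frac{129}{4}\right)^{2} = \frac{16641}{16}$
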